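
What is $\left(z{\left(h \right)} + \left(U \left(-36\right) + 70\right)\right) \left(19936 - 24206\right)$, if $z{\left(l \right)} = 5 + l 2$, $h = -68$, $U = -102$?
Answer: $-15418970$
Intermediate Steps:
$z{\left(l \right)} = 5 + 2 l$
$\left(z{\left(h \right)} + \left(U \left(-36\right) + 70\right)\right) \left(19936 - 24206\right) = \left(\left(5 + 2 \left(-68\right)\right) + \left(\left(-102\right) \left(-36\right) + 70\right)\right) \left(19936 - 24206\right) = \left(\left(5 - 136\right) + \left(3672 + 70\right)\right) \left(-4270\right) = \left(-131 + 3742\right) \left(-4270\right) = 3611 \left(-4270\right) = -15418970$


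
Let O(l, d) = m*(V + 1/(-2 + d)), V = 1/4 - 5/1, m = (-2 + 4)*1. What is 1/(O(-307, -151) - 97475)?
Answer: -306/29830261 ≈ -1.0258e-5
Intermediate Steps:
m = 2 (m = 2*1 = 2)
V = -19/4 (V = 1*(1/4) - 5*1 = 1/4 - 5 = -19/4 ≈ -4.7500)
O(l, d) = -19/2 + 2/(-2 + d) (O(l, d) = 2*(-19/4 + 1/(-2 + d)) = -19/2 + 2/(-2 + d))
1/(O(-307, -151) - 97475) = 1/((42 - 19*(-151))/(2*(-2 - 151)) - 97475) = 1/((1/2)*(42 + 2869)/(-153) - 97475) = 1/((1/2)*(-1/153)*2911 - 97475) = 1/(-2911/306 - 97475) = 1/(-29830261/306) = -306/29830261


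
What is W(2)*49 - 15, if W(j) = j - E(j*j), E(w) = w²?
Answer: -701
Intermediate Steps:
W(j) = j - j⁴ (W(j) = j - (j*j)² = j - (j²)² = j - j⁴)
W(2)*49 - 15 = (2 - 1*2⁴)*49 - 15 = (2 - 1*16)*49 - 15 = (2 - 16)*49 - 15 = -14*49 - 15 = -686 - 15 = -701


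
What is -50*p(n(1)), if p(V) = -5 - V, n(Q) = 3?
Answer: 400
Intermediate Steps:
-50*p(n(1)) = -50*(-5 - 1*3) = -50*(-5 - 3) = -50*(-8) = 400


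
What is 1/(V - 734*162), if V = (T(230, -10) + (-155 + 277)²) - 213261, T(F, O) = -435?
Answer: -1/317720 ≈ -3.1474e-6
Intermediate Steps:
V = -198812 (V = (-435 + (-155 + 277)²) - 213261 = (-435 + 122²) - 213261 = (-435 + 14884) - 213261 = 14449 - 213261 = -198812)
1/(V - 734*162) = 1/(-198812 - 734*162) = 1/(-198812 - 118908) = 1/(-317720) = -1/317720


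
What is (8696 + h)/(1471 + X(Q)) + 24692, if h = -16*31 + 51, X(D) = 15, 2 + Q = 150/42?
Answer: 36700563/1486 ≈ 24698.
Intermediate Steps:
Q = 11/7 (Q = -2 + 150/42 = -2 + 150*(1/42) = -2 + 25/7 = 11/7 ≈ 1.5714)
h = -445 (h = -496 + 51 = -445)
(8696 + h)/(1471 + X(Q)) + 24692 = (8696 - 445)/(1471 + 15) + 24692 = 8251/1486 + 24692 = 36700563/1486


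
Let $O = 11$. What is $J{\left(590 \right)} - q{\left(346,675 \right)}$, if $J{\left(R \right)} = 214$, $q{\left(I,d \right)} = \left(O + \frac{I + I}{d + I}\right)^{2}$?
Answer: $\frac{80924445}{1042441} \approx 77.63$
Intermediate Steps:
$q{\left(I,d \right)} = \left(11 + \frac{2 I}{I + d}\right)^{2}$ ($q{\left(I,d \right)} = \left(11 + \frac{I + I}{d + I}\right)^{2} = \left(11 + \frac{2 I}{I + d}\right)^{2}$)
$J{\left(590 \right)} - q{\left(346,675 \right)} = 214 - \frac{\left(11 \cdot 675 + 13 \cdot 346\right)^{2}}{\left(346 + 675\right)^{2}} = 214 - \frac{\left(7425 + 4498\right)^{2}}{1042441} = 214 - \frac{11923^{2}}{1042441} = 214 - \frac{1}{1042441} \cdot 142157929 = 214 - \frac{142157929}{1042441} = \frac{80924445}{1042441}$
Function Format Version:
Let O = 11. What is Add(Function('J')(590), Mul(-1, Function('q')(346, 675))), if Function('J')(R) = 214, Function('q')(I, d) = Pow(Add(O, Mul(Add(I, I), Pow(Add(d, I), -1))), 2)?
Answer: Rational(80924445, 1042441) ≈ 77.630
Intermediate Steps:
Function('q')(I, d) = Pow(Add(11, Mul(2, I, Pow(Add(I, d), -1))), 2) (Function('q')(I, d) = Pow(Add(11, Mul(Add(I, I), Pow(Add(d, I), -1))), 2) = Pow(Add(11, Mul(Mul(2, I), Pow(Add(I, d), -1))), 2) = Pow(Add(11, Mul(2, I, Pow(Add(I, d), -1))), 2))
Add(Function('J')(590), Mul(-1, Function('q')(346, 675))) = Add(214, Mul(-1, Mul(Pow(Add(346, 675), -2), Pow(Add(Mul(11, 675), Mul(13, 346)), 2)))) = Add(214, Mul(-1, Mul(Pow(1021, -2), Pow(Add(7425, 4498), 2)))) = Add(214, Mul(-1, Mul(Rational(1, 1042441), Pow(11923, 2)))) = Add(214, Mul(-1, Mul(Rational(1, 1042441), 142157929))) = Add(214, Mul(-1, Rational(142157929, 1042441))) = Add(214, Rational(-142157929, 1042441)) = Rational(80924445, 1042441)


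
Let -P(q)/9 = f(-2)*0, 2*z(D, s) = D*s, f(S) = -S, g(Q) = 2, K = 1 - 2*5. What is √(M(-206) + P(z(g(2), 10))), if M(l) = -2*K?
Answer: 3*√2 ≈ 4.2426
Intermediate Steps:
K = -9 (K = 1 - 10 = -9)
M(l) = 18 (M(l) = -2*(-9) = 18)
z(D, s) = D*s/2 (z(D, s) = (D*s)/2 = D*s/2)
P(q) = 0 (P(q) = -9*(-1*(-2))*0 = -18*0 = -9*0 = 0)
√(M(-206) + P(z(g(2), 10))) = √(18 + 0) = √18 = 3*√2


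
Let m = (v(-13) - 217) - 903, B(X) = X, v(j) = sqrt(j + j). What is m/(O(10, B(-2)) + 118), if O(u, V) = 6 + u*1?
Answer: -560/67 + I*sqrt(26)/134 ≈ -8.3582 + 0.038052*I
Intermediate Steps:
v(j) = sqrt(2)*sqrt(j) (v(j) = sqrt(2*j) = sqrt(2)*sqrt(j))
O(u, V) = 6 + u
m = -1120 + I*sqrt(26) (m = (sqrt(2)*sqrt(-13) - 217) - 903 = (sqrt(2)*(I*sqrt(13)) - 217) - 903 = (I*sqrt(26) - 217) - 903 = (-217 + I*sqrt(26)) - 903 = -1120 + I*sqrt(26) ≈ -1120.0 + 5.099*I)
m/(O(10, B(-2)) + 118) = (-1120 + I*sqrt(26))/((6 + 10) + 118) = (-1120 + I*sqrt(26))/(16 + 118) = (-1120 + I*sqrt(26))/134 = (-1120 + I*sqrt(26))*(1/134) = -560/67 + I*sqrt(26)/134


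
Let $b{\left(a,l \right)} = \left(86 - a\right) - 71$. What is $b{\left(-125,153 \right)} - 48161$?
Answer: $-48021$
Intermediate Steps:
$b{\left(a,l \right)} = 15 - a$
$b{\left(-125,153 \right)} - 48161 = \left(15 - -125\right) - 48161 = \left(15 + 125\right) - 48161 = 140 - 48161 = -48021$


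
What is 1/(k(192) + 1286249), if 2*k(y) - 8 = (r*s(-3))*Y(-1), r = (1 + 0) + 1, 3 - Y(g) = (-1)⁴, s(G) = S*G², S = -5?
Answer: 1/1286163 ≈ 7.7751e-7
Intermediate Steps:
s(G) = -5*G²
Y(g) = 2 (Y(g) = 3 - 1*(-1)⁴ = 3 - 1*1 = 3 - 1 = 2)
r = 2 (r = 1 + 1 = 2)
k(y) = -86 (k(y) = 4 + ((2*(-5*(-3)²))*2)/2 = 4 + ((2*(-5*9))*2)/2 = 4 + ((2*(-45))*2)/2 = 4 + (-90*2)/2 = 4 + (½)*(-180) = 4 - 90 = -86)
1/(k(192) + 1286249) = 1/(-86 + 1286249) = 1/1286163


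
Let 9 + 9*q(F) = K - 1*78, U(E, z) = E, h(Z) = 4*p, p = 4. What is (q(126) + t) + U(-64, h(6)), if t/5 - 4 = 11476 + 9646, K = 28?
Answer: 950035/9 ≈ 1.0556e+5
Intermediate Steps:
h(Z) = 16 (h(Z) = 4*4 = 16)
t = 105630 (t = 20 + 5*(11476 + 9646) = 20 + 5*21122 = 20 + 105610 = 105630)
q(F) = -59/9 (q(F) = -1 + (28 - 1*78)/9 = -1 + (28 - 78)/9 = -1 + (⅑)*(-50) = -1 - 50/9 = -59/9)
(q(126) + t) + U(-64, h(6)) = (-59/9 + 105630) - 64 = 950611/9 - 64 = 950035/9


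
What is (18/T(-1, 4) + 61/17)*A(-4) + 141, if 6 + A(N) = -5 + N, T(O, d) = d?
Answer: 669/34 ≈ 19.676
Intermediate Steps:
A(N) = -11 + N (A(N) = -6 + (-5 + N) = -11 + N)
(18/T(-1, 4) + 61/17)*A(-4) + 141 = (18/4 + 61/17)*(-11 - 4) + 141 = (18*(1/4) + 61*(1/17))*(-15) + 141 = (9/2 + 61/17)*(-15) + 141 = (275/34)*(-15) + 141 = -4125/34 + 141 = 669/34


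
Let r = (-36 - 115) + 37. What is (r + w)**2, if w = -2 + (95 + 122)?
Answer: 10201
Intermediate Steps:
r = -114 (r = -151 + 37 = -114)
w = 215 (w = -2 + 217 = 215)
(r + w)**2 = (-114 + 215)**2 = 101**2 = 10201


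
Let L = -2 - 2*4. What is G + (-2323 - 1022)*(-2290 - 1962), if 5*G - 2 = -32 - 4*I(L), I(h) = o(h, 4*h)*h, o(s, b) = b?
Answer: 14222614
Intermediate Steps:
L = -10 (L = -2 - 8 = -10)
I(h) = 4*h**2 (I(h) = (4*h)*h = 4*h**2)
G = -326 (G = 2/5 + (-32 - 16*(-10)**2)/5 = 2/5 + (-32 - 16*100)/5 = 2/5 + (-32 - 4*400)/5 = 2/5 + (-32 - 1600)/5 = 2/5 + (1/5)*(-1632) = 2/5 - 1632/5 = -326)
G + (-2323 - 1022)*(-2290 - 1962) = -326 + (-2323 - 1022)*(-2290 - 1962) = -326 - 3345*(-4252) = -326 + 14222940 = 14222614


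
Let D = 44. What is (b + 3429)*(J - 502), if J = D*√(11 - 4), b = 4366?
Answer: -3913090 + 342980*√7 ≈ -3.0057e+6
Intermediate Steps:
J = 44*√7 (J = 44*√(11 - 4) = 44*√7 ≈ 116.41)
(b + 3429)*(J - 502) = (4366 + 3429)*(44*√7 - 502) = 7795*(-502 + 44*√7) = -3913090 + 342980*√7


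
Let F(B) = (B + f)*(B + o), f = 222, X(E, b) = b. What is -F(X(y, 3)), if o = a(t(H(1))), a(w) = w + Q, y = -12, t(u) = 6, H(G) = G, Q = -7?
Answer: -450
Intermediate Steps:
a(w) = -7 + w (a(w) = w - 7 = -7 + w)
o = -1 (o = -7 + 6 = -1)
F(B) = (-1 + B)*(222 + B) (F(B) = (B + 222)*(B - 1) = (222 + B)*(-1 + B) = (-1 + B)*(222 + B))
-F(X(y, 3)) = -(-222 + 3² + 221*3) = -(-222 + 9 + 663) = -1*450 = -450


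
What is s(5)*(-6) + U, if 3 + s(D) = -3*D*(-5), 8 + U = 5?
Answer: -435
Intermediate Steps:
U = -3 (U = -8 + 5 = -3)
s(D) = -3 + 15*D (s(D) = -3 - 3*D*(-5) = -3 + 15*D)
s(5)*(-6) + U = (-3 + 15*5)*(-6) - 3 = (-3 + 75)*(-6) - 3 = 72*(-6) - 3 = -432 - 3 = -435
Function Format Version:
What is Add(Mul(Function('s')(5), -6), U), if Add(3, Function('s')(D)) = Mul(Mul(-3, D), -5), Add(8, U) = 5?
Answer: -435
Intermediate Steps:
U = -3 (U = Add(-8, 5) = -3)
Function('s')(D) = Add(-3, Mul(15, D)) (Function('s')(D) = Add(-3, Mul(Mul(-3, D), -5)) = Add(-3, Mul(15, D)))
Add(Mul(Function('s')(5), -6), U) = Add(Mul(Add(-3, Mul(15, 5)), -6), -3) = Add(Mul(Add(-3, 75), -6), -3) = Add(Mul(72, -6), -3) = Add(-432, -3) = -435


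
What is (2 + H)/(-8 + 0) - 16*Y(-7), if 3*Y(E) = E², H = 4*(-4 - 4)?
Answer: -3091/12 ≈ -257.58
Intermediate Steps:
H = -32 (H = 4*(-8) = -32)
Y(E) = E²/3
(2 + H)/(-8 + 0) - 16*Y(-7) = (2 - 32)/(-8 + 0) - 16*(-7)²/3 = -30/(-8) - 16*49/3 = -30*(-⅛) - 16*49/3 = 15/4 - 784/3 = -3091/12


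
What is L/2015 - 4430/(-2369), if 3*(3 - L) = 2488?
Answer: 20906599/14320605 ≈ 1.4599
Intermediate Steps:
L = -2479/3 (L = 3 - ⅓*2488 = 3 - 2488/3 = -2479/3 ≈ -826.33)
L/2015 - 4430/(-2369) = -2479/3/2015 - 4430/(-2369) = -2479/3*1/2015 - 4430*(-1/2369) = -2479/6045 + 4430/2369 = 20906599/14320605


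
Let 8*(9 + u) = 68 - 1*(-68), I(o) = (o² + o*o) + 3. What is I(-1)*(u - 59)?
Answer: -255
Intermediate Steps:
I(o) = 3 + 2*o² (I(o) = (o² + o²) + 3 = 2*o² + 3 = 3 + 2*o²)
u = 8 (u = -9 + (68 - 1*(-68))/8 = -9 + (68 + 68)/8 = -9 + (⅛)*136 = -9 + 17 = 8)
I(-1)*(u - 59) = (3 + 2*(-1)²)*(8 - 59) = (3 + 2*1)*(-51) = (3 + 2)*(-51) = 5*(-51) = -255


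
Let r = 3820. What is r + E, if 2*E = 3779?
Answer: 11419/2 ≈ 5709.5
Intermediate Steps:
E = 3779/2 (E = (½)*3779 = 3779/2 ≈ 1889.5)
r + E = 3820 + 3779/2 = 11419/2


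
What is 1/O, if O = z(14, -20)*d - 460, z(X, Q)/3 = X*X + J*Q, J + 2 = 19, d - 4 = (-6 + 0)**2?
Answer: -1/17740 ≈ -5.6370e-5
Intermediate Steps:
d = 40 (d = 4 + (-6 + 0)**2 = 4 + (-6)**2 = 4 + 36 = 40)
J = 17 (J = -2 + 19 = 17)
z(X, Q) = 3*X**2 + 51*Q (z(X, Q) = 3*(X*X + 17*Q) = 3*(X**2 + 17*Q) = 3*X**2 + 51*Q)
O = -17740 (O = (3*14**2 + 51*(-20))*40 - 460 = (3*196 - 1020)*40 - 460 = (588 - 1020)*40 - 460 = -432*40 - 460 = -17280 - 460 = -17740)
1/O = 1/(-17740) = -1/17740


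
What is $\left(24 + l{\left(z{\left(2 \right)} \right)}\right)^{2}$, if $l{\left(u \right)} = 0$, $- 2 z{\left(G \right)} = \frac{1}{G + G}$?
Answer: $576$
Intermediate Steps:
$z{\left(G \right)} = - \frac{1}{4 G}$ ($z{\left(G \right)} = - \frac{1}{2 \left(G + G\right)} = - \frac{1}{2 \cdot 2 G} = - \frac{\frac{1}{2} \frac{1}{G}}{2} = - \frac{1}{4 G}$)
$\left(24 + l{\left(z{\left(2 \right)} \right)}\right)^{2} = \left(24 + 0\right)^{2} = 24^{2} = 576$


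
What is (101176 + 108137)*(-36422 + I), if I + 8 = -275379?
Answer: -65265677217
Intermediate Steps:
I = -275387 (I = -8 - 275379 = -275387)
(101176 + 108137)*(-36422 + I) = (101176 + 108137)*(-36422 - 275387) = 209313*(-311809) = -65265677217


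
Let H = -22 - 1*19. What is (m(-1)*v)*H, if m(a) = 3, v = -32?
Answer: 3936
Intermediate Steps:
H = -41 (H = -22 - 19 = -41)
(m(-1)*v)*H = (3*(-32))*(-41) = -96*(-41) = 3936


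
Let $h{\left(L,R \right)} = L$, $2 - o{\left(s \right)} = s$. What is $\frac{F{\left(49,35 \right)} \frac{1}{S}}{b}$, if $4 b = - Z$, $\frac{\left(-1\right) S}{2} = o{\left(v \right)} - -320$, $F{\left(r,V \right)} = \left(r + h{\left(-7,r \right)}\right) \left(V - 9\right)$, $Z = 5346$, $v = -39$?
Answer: $\frac{364}{321651} \approx 0.0011317$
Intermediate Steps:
$o{\left(s \right)} = 2 - s$
$F{\left(r,V \right)} = \left(-9 + V\right) \left(-7 + r\right)$ ($F{\left(r,V \right)} = \left(r - 7\right) \left(V - 9\right) = \left(-7 + r\right) \left(-9 + V\right) = \left(-9 + V\right) \left(-7 + r\right)$)
$S = -722$ ($S = - 2 \left(\left(2 - -39\right) - -320\right) = - 2 \left(\left(2 + 39\right) + 320\right) = - 2 \left(41 + 320\right) = \left(-2\right) 361 = -722$)
$b = - \frac{2673}{2}$ ($b = \frac{\left(-1\right) 5346}{4} = \frac{1}{4} \left(-5346\right) = - \frac{2673}{2} \approx -1336.5$)
$\frac{F{\left(49,35 \right)} \frac{1}{S}}{b} = \frac{\left(63 - 441 - 245 + 35 \cdot 49\right) \frac{1}{-722}}{- \frac{2673}{2}} = \left(63 - 441 - 245 + 1715\right) \left(- \frac{1}{722}\right) \left(- \frac{2}{2673}\right) = 1092 \left(- \frac{1}{722}\right) \left(- \frac{2}{2673}\right) = \left(- \frac{546}{361}\right) \left(- \frac{2}{2673}\right) = \frac{364}{321651}$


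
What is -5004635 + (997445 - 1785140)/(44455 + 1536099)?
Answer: -7910096655485/1580554 ≈ -5.0046e+6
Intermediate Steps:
-5004635 + (997445 - 1785140)/(44455 + 1536099) = -5004635 - 787695/1580554 = -7910096655485/1580554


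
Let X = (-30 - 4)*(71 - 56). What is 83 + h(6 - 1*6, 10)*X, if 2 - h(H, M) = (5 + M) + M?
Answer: 11813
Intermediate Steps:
X = -510 (X = -34*15 = -510)
h(H, M) = -3 - 2*M (h(H, M) = 2 - ((5 + M) + M) = 2 - (5 + 2*M) = 2 + (-5 - 2*M) = -3 - 2*M)
83 + h(6 - 1*6, 10)*X = 83 + (-3 - 2*10)*(-510) = 83 + (-3 - 20)*(-510) = 83 - 23*(-510) = 83 + 11730 = 11813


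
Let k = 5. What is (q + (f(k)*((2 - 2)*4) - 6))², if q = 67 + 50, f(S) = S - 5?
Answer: 12321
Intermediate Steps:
f(S) = -5 + S
q = 117
(q + (f(k)*((2 - 2)*4) - 6))² = (117 + ((-5 + 5)*((2 - 2)*4) - 6))² = (117 + (0*(0*4) - 6))² = (117 + (0*0 - 6))² = (117 + (0 - 6))² = (117 - 6)² = 111² = 12321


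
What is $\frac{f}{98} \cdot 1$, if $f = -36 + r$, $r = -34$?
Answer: $- \frac{5}{7} \approx -0.71429$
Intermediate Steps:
$f = -70$ ($f = -36 - 34 = -70$)
$\frac{f}{98} \cdot 1 = - \frac{70}{98} \cdot 1 = \left(-70\right) \frac{1}{98} \cdot 1 = \left(- \frac{5}{7}\right) 1 = - \frac{5}{7}$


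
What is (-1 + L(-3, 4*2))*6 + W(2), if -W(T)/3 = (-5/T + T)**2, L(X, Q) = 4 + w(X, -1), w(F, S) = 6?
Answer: 213/4 ≈ 53.250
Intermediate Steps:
L(X, Q) = 10 (L(X, Q) = 4 + 6 = 10)
W(T) = -3*(T - 5/T)**2 (W(T) = -3*(-5/T + T)**2 = -3*(T - 5/T)**2)
(-1 + L(-3, 4*2))*6 + W(2) = (-1 + 10)*6 - 3*(-5 + 2**2)**2/2**2 = 9*6 - 3*1/4*(-5 + 4)**2 = 54 - 3*1/4*(-1)**2 = 54 - 3*1/4*1 = 54 - 3/4 = 213/4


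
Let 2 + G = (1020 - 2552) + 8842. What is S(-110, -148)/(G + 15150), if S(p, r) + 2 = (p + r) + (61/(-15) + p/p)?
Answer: -1973/168435 ≈ -0.011714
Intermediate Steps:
S(p, r) = -76/15 + p + r (S(p, r) = -2 + ((p + r) + (61/(-15) + p/p)) = -2 + ((p + r) + (61*(-1/15) + 1)) = -2 + ((p + r) + (-61/15 + 1)) = -2 + ((p + r) - 46/15) = -2 + (-46/15 + p + r) = -76/15 + p + r)
G = 7308 (G = -2 + ((1020 - 2552) + 8842) = -2 + (-1532 + 8842) = -2 + 7310 = 7308)
S(-110, -148)/(G + 15150) = (-76/15 - 110 - 148)/(7308 + 15150) = -3946/15/22458 = -3946/15*1/22458 = -1973/168435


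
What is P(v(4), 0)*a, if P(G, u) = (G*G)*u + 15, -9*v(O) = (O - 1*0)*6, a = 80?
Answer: 1200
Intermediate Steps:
v(O) = -2*O/3 (v(O) = -(O - 1*0)*6/9 = -(O + 0)*6/9 = -O*6/9 = -2*O/3)
P(G, u) = 15 + u*G**2 (P(G, u) = G**2*u + 15 = u*G**2 + 15 = 15 + u*G**2)
P(v(4), 0)*a = (15 + 0*(-2/3*4)**2)*80 = (15 + 0*(-8/3)**2)*80 = (15 + 0*(64/9))*80 = (15 + 0)*80 = 15*80 = 1200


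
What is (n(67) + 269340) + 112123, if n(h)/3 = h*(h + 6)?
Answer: 396136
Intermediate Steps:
n(h) = 3*h*(6 + h) (n(h) = 3*(h*(h + 6)) = 3*(h*(6 + h)) = 3*h*(6 + h))
(n(67) + 269340) + 112123 = (3*67*(6 + 67) + 269340) + 112123 = (3*67*73 + 269340) + 112123 = (14673 + 269340) + 112123 = 284013 + 112123 = 396136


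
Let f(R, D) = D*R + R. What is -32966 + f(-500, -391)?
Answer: 162034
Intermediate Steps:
f(R, D) = R + D*R
-32966 + f(-500, -391) = -32966 - 500*(1 - 391) = -32966 - 500*(-390) = -32966 + 195000 = 162034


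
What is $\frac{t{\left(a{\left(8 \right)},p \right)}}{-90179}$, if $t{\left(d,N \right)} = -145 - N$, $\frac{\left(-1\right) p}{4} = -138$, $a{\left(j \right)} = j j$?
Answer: $\frac{697}{90179} \approx 0.0077291$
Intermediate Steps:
$a{\left(j \right)} = j^{2}$
$p = 552$ ($p = \left(-4\right) \left(-138\right) = 552$)
$\frac{t{\left(a{\left(8 \right)},p \right)}}{-90179} = \frac{-145 - 552}{-90179} = \left(-145 - 552\right) \left(- \frac{1}{90179}\right) = \left(-697\right) \left(- \frac{1}{90179}\right) = \frac{697}{90179}$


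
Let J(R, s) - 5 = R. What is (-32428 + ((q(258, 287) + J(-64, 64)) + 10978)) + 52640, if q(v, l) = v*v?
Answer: 97695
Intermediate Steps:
J(R, s) = 5 + R
q(v, l) = v²
(-32428 + ((q(258, 287) + J(-64, 64)) + 10978)) + 52640 = (-32428 + ((258² + (5 - 64)) + 10978)) + 52640 = (-32428 + ((66564 - 59) + 10978)) + 52640 = (-32428 + (66505 + 10978)) + 52640 = (-32428 + 77483) + 52640 = 45055 + 52640 = 97695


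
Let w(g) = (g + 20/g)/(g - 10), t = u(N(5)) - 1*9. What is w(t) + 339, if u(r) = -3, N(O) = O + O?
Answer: 22415/66 ≈ 339.62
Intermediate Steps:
N(O) = 2*O
t = -12 (t = -3 - 1*9 = -3 - 9 = -12)
w(g) = (g + 20/g)/(-10 + g)
w(t) + 339 = (20 + (-12)²)/((-12)*(-10 - 12)) + 339 = -1/12*(20 + 144)/(-22) + 339 = -1/12*(-1/22)*164 + 339 = 41/66 + 339 = 22415/66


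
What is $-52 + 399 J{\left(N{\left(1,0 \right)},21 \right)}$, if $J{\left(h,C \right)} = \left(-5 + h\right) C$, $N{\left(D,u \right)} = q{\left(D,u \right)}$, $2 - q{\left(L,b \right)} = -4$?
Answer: $8327$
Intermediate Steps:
$q{\left(L,b \right)} = 6$ ($q{\left(L,b \right)} = 2 - -4 = 2 + 4 = 6$)
$N{\left(D,u \right)} = 6$
$J{\left(h,C \right)} = C \left(-5 + h\right)$
$-52 + 399 J{\left(N{\left(1,0 \right)},21 \right)} = -52 + 399 \cdot 21 \left(-5 + 6\right) = -52 + 399 \cdot 21 \cdot 1 = -52 + 399 \cdot 21 = -52 + 8379 = 8327$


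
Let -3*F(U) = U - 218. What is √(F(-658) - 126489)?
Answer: I*√126197 ≈ 355.24*I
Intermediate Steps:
F(U) = 218/3 - U/3 (F(U) = -(U - 218)/3 = -(-218 + U)/3 = 218/3 - U/3)
√(F(-658) - 126489) = √((218/3 - ⅓*(-658)) - 126489) = √((218/3 + 658/3) - 126489) = √(292 - 126489) = √(-126197) = I*√126197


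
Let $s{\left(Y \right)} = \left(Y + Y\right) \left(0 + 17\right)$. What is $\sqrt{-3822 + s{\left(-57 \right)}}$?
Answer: $24 i \sqrt{10} \approx 75.895 i$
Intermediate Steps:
$s{\left(Y \right)} = 34 Y$ ($s{\left(Y \right)} = 2 Y 17 = 34 Y$)
$\sqrt{-3822 + s{\left(-57 \right)}} = \sqrt{-3822 + 34 \left(-57\right)} = \sqrt{-3822 - 1938} = \sqrt{-5760} = 24 i \sqrt{10}$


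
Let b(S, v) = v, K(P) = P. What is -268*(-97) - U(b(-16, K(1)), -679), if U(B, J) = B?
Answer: 25995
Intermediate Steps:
-268*(-97) - U(b(-16, K(1)), -679) = -268*(-97) - 1*1 = 25996 - 1 = 25995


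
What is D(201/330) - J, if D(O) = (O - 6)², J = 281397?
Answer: -3404552051/12100 ≈ -2.8137e+5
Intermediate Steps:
D(O) = (-6 + O)²
D(201/330) - J = (-6 + 201/330)² - 1*281397 = (-6 + 201*(1/330))² - 281397 = (-6 + 67/110)² - 281397 = (-593/110)² - 281397 = 351649/12100 - 281397 = -3404552051/12100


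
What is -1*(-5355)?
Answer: 5355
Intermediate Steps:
-1*(-5355) = 5355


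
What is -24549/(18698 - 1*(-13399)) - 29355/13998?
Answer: -142871593/49921534 ≈ -2.8619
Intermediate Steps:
-24549/(18698 - 1*(-13399)) - 29355/13998 = -24549/(18698 + 13399) - 29355*1/13998 = -24549/32097 - 9785/4666 = -24549*1/32097 - 9785/4666 = -8183/10699 - 9785/4666 = -142871593/49921534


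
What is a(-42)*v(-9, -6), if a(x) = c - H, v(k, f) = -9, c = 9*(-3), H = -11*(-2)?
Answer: 441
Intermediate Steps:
H = 22
c = -27
a(x) = -49 (a(x) = -27 - 1*22 = -27 - 22 = -49)
a(-42)*v(-9, -6) = -49*(-9) = 441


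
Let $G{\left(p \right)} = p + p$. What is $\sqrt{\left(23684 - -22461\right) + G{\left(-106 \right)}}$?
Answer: $\sqrt{45933} \approx 214.32$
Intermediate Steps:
$G{\left(p \right)} = 2 p$
$\sqrt{\left(23684 - -22461\right) + G{\left(-106 \right)}} = \sqrt{\left(23684 - -22461\right) + 2 \left(-106\right)} = \sqrt{\left(23684 + 22461\right) - 212} = \sqrt{46145 - 212} = \sqrt{45933}$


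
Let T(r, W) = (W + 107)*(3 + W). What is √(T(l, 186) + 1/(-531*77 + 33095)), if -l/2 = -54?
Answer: √210139322921/1948 ≈ 235.32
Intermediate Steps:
l = 108 (l = -2*(-54) = 108)
T(r, W) = (3 + W)*(107 + W) (T(r, W) = (107 + W)*(3 + W) = (3 + W)*(107 + W))
√(T(l, 186) + 1/(-531*77 + 33095)) = √((321 + 186² + 110*186) + 1/(-531*77 + 33095)) = √((321 + 34596 + 20460) + 1/(-40887 + 33095)) = √(55377 + 1/(-7792)) = √(55377 - 1/7792) = √(431497583/7792) = √210139322921/1948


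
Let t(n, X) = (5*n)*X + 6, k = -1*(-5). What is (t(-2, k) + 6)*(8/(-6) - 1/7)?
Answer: 1178/21 ≈ 56.095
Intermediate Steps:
k = 5
t(n, X) = 6 + 5*X*n (t(n, X) = 5*X*n + 6 = 6 + 5*X*n)
(t(-2, k) + 6)*(8/(-6) - 1/7) = ((6 + 5*5*(-2)) + 6)*(8/(-6) - 1/7) = ((6 - 50) + 6)*(8*(-1/6) - 1*1/7) = (-44 + 6)*(-4/3 - 1/7) = -38*(-31/21) = 1178/21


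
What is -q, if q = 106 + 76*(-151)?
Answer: 11370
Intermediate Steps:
q = -11370 (q = 106 - 11476 = -11370)
-q = -1*(-11370) = 11370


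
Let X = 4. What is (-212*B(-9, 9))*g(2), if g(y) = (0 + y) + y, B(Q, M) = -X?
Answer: 3392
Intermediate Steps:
B(Q, M) = -4 (B(Q, M) = -1*4 = -4)
g(y) = 2*y (g(y) = y + y = 2*y)
(-212*B(-9, 9))*g(2) = (-212*(-4))*(2*2) = 848*4 = 3392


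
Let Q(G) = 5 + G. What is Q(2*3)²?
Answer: 121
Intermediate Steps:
Q(2*3)² = (5 + 2*3)² = (5 + 6)² = 11² = 121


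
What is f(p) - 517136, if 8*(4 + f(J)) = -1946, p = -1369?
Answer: -2069533/4 ≈ -5.1738e+5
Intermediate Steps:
f(J) = -989/4 (f(J) = -4 + (⅛)*(-1946) = -4 - 973/4 = -989/4)
f(p) - 517136 = -989/4 - 517136 = -2069533/4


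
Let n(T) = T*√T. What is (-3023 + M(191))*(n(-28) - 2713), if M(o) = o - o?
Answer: 8201399 + 169288*I*√7 ≈ 8.2014e+6 + 4.4789e+5*I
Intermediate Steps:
M(o) = 0
n(T) = T^(3/2)
(-3023 + M(191))*(n(-28) - 2713) = (-3023 + 0)*((-28)^(3/2) - 2713) = -3023*(-56*I*√7 - 2713) = -3023*(-2713 - 56*I*√7) = 8201399 + 169288*I*√7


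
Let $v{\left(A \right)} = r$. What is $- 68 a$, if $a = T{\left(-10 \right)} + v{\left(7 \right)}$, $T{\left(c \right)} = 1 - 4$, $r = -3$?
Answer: $408$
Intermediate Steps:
$v{\left(A \right)} = -3$
$T{\left(c \right)} = -3$
$a = -6$ ($a = -3 - 3 = -6$)
$- 68 a = \left(-68\right) \left(-6\right) = 408$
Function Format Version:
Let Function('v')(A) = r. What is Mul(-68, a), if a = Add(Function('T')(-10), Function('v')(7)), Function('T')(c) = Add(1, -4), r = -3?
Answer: 408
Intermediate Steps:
Function('v')(A) = -3
Function('T')(c) = -3
a = -6 (a = Add(-3, -3) = -6)
Mul(-68, a) = Mul(-68, -6) = 408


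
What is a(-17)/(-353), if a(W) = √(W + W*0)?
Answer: -I*√17/353 ≈ -0.01168*I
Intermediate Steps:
a(W) = √W (a(W) = √(W + 0) = √W)
a(-17)/(-353) = √(-17)/(-353) = (I*√17)*(-1/353) = -I*√17/353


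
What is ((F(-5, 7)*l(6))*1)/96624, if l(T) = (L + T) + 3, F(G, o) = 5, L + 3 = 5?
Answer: 5/8784 ≈ 0.00056922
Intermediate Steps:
L = 2 (L = -3 + 5 = 2)
l(T) = 5 + T (l(T) = (2 + T) + 3 = 5 + T)
((F(-5, 7)*l(6))*1)/96624 = ((5*(5 + 6))*1)/96624 = ((5*11)*1)*(1/96624) = (55*1)*(1/96624) = 55*(1/96624) = 5/8784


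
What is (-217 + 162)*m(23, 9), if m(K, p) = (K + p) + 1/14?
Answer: -24695/14 ≈ -1763.9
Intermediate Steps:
m(K, p) = 1/14 + K + p (m(K, p) = (K + p) + 1/14 = 1/14 + K + p)
(-217 + 162)*m(23, 9) = (-217 + 162)*(1/14 + 23 + 9) = -55*449/14 = -24695/14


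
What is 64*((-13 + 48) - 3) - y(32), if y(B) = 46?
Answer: 2002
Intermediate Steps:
64*((-13 + 48) - 3) - y(32) = 64*((-13 + 48) - 3) - 1*46 = 64*(35 - 3) - 46 = 64*32 - 46 = 2048 - 46 = 2002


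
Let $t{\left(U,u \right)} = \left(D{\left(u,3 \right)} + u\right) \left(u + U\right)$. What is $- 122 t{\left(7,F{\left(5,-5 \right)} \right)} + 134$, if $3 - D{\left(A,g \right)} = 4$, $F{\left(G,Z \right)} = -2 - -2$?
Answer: $988$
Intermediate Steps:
$F{\left(G,Z \right)} = 0$ ($F{\left(G,Z \right)} = -2 + 2 = 0$)
$D{\left(A,g \right)} = -1$ ($D{\left(A,g \right)} = 3 - 4 = -1$)
$t{\left(U,u \right)} = \left(-1 + u\right) \left(U + u\right)$ ($t{\left(U,u \right)} = \left(-1 + u\right) \left(u + U\right) = \left(-1 + u\right) \left(U + u\right)$)
$- 122 t{\left(7,F{\left(5,-5 \right)} \right)} + 134 = - 122 \left(0^{2} - 7 - 0 + 7 \cdot 0\right) + 134 = - 122 \left(0 - 7 + 0 + 0\right) + 134 = \left(-122\right) \left(-7\right) + 134 = 854 + 134 = 988$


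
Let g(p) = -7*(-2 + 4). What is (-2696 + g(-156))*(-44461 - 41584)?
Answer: 233181950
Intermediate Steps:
g(p) = -14 (g(p) = -7*2 = -14)
(-2696 + g(-156))*(-44461 - 41584) = (-2696 - 14)*(-44461 - 41584) = -2710*(-86045) = 233181950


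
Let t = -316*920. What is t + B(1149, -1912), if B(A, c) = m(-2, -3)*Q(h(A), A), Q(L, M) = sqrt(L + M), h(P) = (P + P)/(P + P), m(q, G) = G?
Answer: -290720 - 15*sqrt(46) ≈ -2.9082e+5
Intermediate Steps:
t = -290720
h(P) = 1 (h(P) = (2*P)/((2*P)) = (2*P)*(1/(2*P)) = 1)
B(A, c) = -3*sqrt(1 + A)
t + B(1149, -1912) = -290720 - 3*sqrt(1 + 1149) = -290720 - 15*sqrt(46)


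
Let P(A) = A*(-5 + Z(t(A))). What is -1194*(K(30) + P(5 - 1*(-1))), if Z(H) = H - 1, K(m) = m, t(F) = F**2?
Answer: -250740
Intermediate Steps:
Z(H) = -1 + H
P(A) = A*(-6 + A**2) (P(A) = A*(-5 + (-1 + A**2)) = A*(-6 + A**2))
-1194*(K(30) + P(5 - 1*(-1))) = -1194*(30 + (5 - 1*(-1))*(-6 + (5 - 1*(-1))**2)) = -1194*(30 + (5 + 1)*(-6 + (5 + 1)**2)) = -1194*(30 + 6*(-6 + 6**2)) = -1194*(30 + 6*(-6 + 36)) = -1194*(30 + 6*30) = -1194*(30 + 180) = -1194*210 = -250740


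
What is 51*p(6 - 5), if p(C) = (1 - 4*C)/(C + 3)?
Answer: -153/4 ≈ -38.250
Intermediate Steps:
p(C) = (1 - 4*C)/(3 + C)
51*p(6 - 5) = 51*((1 - 4*(6 - 5))/(3 + (6 - 5))) = 51*((1 - 4*1)/(3 + 1)) = 51*((1 - 4)/4) = 51*((¼)*(-3)) = 51*(-¾) = -153/4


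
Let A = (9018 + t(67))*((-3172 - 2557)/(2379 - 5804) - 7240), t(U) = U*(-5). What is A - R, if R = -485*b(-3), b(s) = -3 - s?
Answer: -215262606093/3425 ≈ -6.2850e+7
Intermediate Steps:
t(U) = -5*U
R = 0 (R = -485*(-3 - 1*(-3)) = -485*(-3 + 3) = -485*0 = 0)
A = -215262606093/3425 (A = (9018 - 5*67)*((-3172 - 2557)/(2379 - 5804) - 7240) = (9018 - 335)*(-5729/(-3425) - 7240) = 8683*(-5729*(-1/3425) - 7240) = 8683*(5729/3425 - 7240) = 8683*(-24791271/3425) = -215262606093/3425 ≈ -6.2850e+7)
A - R = -215262606093/3425 - 1*0 = -215262606093/3425 + 0 = -215262606093/3425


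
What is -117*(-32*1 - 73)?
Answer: 12285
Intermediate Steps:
-117*(-32*1 - 73) = -117*(-32 - 73) = -117*(-105) = 12285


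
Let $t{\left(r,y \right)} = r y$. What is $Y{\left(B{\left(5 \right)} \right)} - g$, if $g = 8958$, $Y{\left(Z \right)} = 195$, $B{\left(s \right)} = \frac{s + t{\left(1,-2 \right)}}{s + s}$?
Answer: $-8763$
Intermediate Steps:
$B{\left(s \right)} = \frac{-2 + s}{2 s}$ ($B{\left(s \right)} = \frac{s + 1 \left(-2\right)}{s + s} = \frac{s - 2}{2 s} = \left(-2 + s\right) \frac{1}{2 s} = \frac{-2 + s}{2 s}$)
$Y{\left(B{\left(5 \right)} \right)} - g = 195 - 8958 = -8763$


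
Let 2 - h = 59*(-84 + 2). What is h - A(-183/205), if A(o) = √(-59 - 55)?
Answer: 4840 - I*√114 ≈ 4840.0 - 10.677*I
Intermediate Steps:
h = 4840 (h = 2 - 59*(-84 + 2) = 2 - 59*(-82) = 2 - 1*(-4838) = 2 + 4838 = 4840)
A(o) = I*√114 (A(o) = √(-114) = I*√114)
h - A(-183/205) = 4840 - I*√114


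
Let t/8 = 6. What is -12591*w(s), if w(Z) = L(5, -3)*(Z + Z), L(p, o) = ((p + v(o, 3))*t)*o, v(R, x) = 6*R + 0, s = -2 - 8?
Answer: 471407040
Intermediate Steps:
t = 48 (t = 8*6 = 48)
s = -10
v(R, x) = 6*R
L(p, o) = o*(48*p + 288*o) (L(p, o) = ((p + 6*o)*48)*o = (48*p + 288*o)*o = o*(48*p + 288*o))
w(Z) = 3744*Z (w(Z) = (48*(-3)*(5 + 6*(-3)))*(Z + Z) = (48*(-3)*(5 - 18))*(2*Z) = (48*(-3)*(-13))*(2*Z) = 1872*(2*Z) = 3744*Z)
-12591*w(s) = -47140704*(-10) = -12591*(-37440) = 471407040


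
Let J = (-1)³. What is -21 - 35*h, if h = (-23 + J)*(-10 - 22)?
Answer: -26901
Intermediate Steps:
J = -1
h = 768 (h = (-23 - 1)*(-10 - 22) = -24*(-32) = 768)
-21 - 35*h = -21 - 35*768 = -21 - 26880 = -26901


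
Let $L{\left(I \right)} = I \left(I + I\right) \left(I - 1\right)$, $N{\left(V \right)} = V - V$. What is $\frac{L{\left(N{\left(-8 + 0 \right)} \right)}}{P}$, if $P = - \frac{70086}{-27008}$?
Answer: $0$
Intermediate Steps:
$N{\left(V \right)} = 0$
$P = \frac{35043}{13504}$ ($P = \left(-70086\right) \left(- \frac{1}{27008}\right) = \frac{35043}{13504} \approx 2.595$)
$L{\left(I \right)} = 2 I^{2} \left(-1 + I\right)$ ($L{\left(I \right)} = I 2 I \left(-1 + I\right) = 2 I^{2} \left(-1 + I\right)$)
$\frac{L{\left(N{\left(-8 + 0 \right)} \right)}}{P} = \frac{2 \cdot 0^{2} \left(-1 + 0\right)}{\frac{35043}{13504}} = 2 \cdot 0 \left(-1\right) \frac{13504}{35043} = 0 \cdot \frac{13504}{35043} = 0$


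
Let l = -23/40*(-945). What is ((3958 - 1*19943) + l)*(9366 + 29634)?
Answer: -602223375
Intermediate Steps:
l = 4347/8 (l = -23*1/40*(-945) = -23/40*(-945) = 4347/8 ≈ 543.38)
((3958 - 1*19943) + l)*(9366 + 29634) = ((3958 - 1*19943) + 4347/8)*(9366 + 29634) = ((3958 - 19943) + 4347/8)*39000 = (-15985 + 4347/8)*39000 = -123533/8*39000 = -602223375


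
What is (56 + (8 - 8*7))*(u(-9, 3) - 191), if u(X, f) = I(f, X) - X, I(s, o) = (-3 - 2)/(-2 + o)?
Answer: -15976/11 ≈ -1452.4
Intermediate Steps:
I(s, o) = -5/(-2 + o)
u(X, f) = -X - 5/(-2 + X) (u(X, f) = -5/(-2 + X) - X = -X - 5/(-2 + X))
(56 + (8 - 8*7))*(u(-9, 3) - 191) = (56 + (8 - 8*7))*((-5 - 1*(-9)*(-2 - 9))/(-2 - 9) - 191) = (56 + (8 - 56))*((-5 - 1*(-9)*(-11))/(-11) - 191) = (56 - 48)*(-(-5 - 99)/11 - 191) = 8*(-1/11*(-104) - 191) = 8*(104/11 - 191) = 8*(-1997/11) = -15976/11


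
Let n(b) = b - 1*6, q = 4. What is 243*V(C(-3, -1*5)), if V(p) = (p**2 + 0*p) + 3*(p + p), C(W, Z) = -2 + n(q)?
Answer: -1944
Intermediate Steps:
n(b) = -6 + b (n(b) = b - 6 = -6 + b)
C(W, Z) = -4 (C(W, Z) = -2 + (-6 + 4) = -2 - 2 = -4)
V(p) = p**2 + 6*p (V(p) = (p**2 + 0) + 3*(2*p) = p**2 + 6*p)
243*V(C(-3, -1*5)) = 243*(-4*(6 - 4)) = 243*(-4*2) = 243*(-8) = -1944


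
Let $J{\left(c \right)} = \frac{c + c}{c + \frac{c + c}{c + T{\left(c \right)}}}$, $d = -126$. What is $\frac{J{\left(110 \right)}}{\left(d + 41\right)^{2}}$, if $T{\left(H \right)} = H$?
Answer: $\frac{44}{160395} \approx 0.00027432$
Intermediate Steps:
$J{\left(c \right)} = \frac{2 c}{1 + c}$ ($J{\left(c \right)} = \frac{c + c}{c + \frac{c + c}{c + c}} = \frac{2 c}{c + \frac{2 c}{2 c}} = \frac{2 c}{c + 2 c \frac{1}{2 c}} = \frac{2 c}{c + 1} = \frac{2 c}{1 + c}$)
$\frac{J{\left(110 \right)}}{\left(d + 41\right)^{2}} = \frac{2 \cdot 110 \frac{1}{1 + 110}}{\left(-126 + 41\right)^{2}} = \frac{2 \cdot 110 \cdot \frac{1}{111}}{\left(-85\right)^{2}} = \frac{2 \cdot 110 \cdot \frac{1}{111}}{7225} = \frac{220}{111} \cdot \frac{1}{7225} = \frac{44}{160395}$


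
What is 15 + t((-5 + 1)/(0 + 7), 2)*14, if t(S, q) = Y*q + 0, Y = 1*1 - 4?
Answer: -69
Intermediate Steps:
Y = -3 (Y = 1 - 4 = -3)
t(S, q) = -3*q (t(S, q) = -3*q + 0 = -3*q)
15 + t((-5 + 1)/(0 + 7), 2)*14 = 15 - 3*2*14 = 15 - 6*14 = 15 - 84 = -69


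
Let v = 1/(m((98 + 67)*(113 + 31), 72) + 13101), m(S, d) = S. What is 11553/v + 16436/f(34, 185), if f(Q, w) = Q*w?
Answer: 1339314401503/3145 ≈ 4.2585e+8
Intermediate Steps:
v = 1/36861 (v = 1/((98 + 67)*(113 + 31) + 13101) = 1/(165*144 + 13101) = 1/(23760 + 13101) = 1/36861 ≈ 2.7129e-5)
11553/v + 16436/f(34, 185) = 11553/(1/36861) + 16436/((34*185)) = 11553*36861 + 16436/6290 = 425855133 + 16436*(1/6290) = 425855133 + 8218/3145 = 1339314401503/3145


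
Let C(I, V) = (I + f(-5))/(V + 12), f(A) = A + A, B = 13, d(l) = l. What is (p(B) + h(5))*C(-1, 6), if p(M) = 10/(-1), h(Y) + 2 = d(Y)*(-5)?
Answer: 407/18 ≈ 22.611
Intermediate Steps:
f(A) = 2*A
h(Y) = -2 - 5*Y (h(Y) = -2 + Y*(-5) = -2 - 5*Y)
p(M) = -10 (p(M) = 10*(-1) = -10)
C(I, V) = (-10 + I)/(12 + V) (C(I, V) = (I + 2*(-5))/(V + 12) = (I - 10)/(12 + V) = (-10 + I)/(12 + V))
(p(B) + h(5))*C(-1, 6) = (-10 + (-2 - 5*5))*((-10 - 1)/(12 + 6)) = (-10 + (-2 - 25))*(-11/18) = (-10 - 27)*((1/18)*(-11)) = -37*(-11/18) = 407/18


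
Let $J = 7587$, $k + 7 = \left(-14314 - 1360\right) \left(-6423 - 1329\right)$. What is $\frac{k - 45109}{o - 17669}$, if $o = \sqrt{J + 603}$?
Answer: $- \frac{2146072004708}{312185371} - \frac{364379196 \sqrt{910}}{312185371} \approx -6909.6$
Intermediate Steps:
$k = 121504841$ ($k = -7 + \left(-14314 - 1360\right) \left(-6423 - 1329\right) = -7 - -121504848 = -7 + 121504848 = 121504841$)
$o = 3 \sqrt{910}$ ($o = \sqrt{7587 + 603} = \sqrt{8190} = 3 \sqrt{910} \approx 90.499$)
$\frac{k - 45109}{o - 17669} = \frac{121504841 - 45109}{3 \sqrt{910} - 17669} = \frac{121459732}{-17669 + 3 \sqrt{910}}$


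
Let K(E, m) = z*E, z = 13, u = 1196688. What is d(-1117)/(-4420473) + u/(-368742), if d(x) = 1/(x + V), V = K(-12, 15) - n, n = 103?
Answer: -1213156590430447/373816556605536 ≈ -3.2453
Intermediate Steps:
K(E, m) = 13*E
V = -259 (V = 13*(-12) - 1*103 = -156 - 103 = -259)
d(x) = 1/(-259 + x) (d(x) = 1/(x - 259) = 1/(-259 + x))
d(-1117)/(-4420473) + u/(-368742) = 1/(-259 - 1117*(-4420473)) + 1196688/(-368742) = -1/4420473/(-1376) + 1196688*(-1/368742) = -1/1376*(-1/4420473) - 199448/61457 = 1/6082570848 - 199448/61457 = -1213156590430447/373816556605536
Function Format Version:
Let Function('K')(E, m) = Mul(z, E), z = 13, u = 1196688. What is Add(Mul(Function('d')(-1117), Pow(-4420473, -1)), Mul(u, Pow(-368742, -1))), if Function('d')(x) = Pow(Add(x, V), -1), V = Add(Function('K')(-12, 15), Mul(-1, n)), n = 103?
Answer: Rational(-1213156590430447, 373816556605536) ≈ -3.2453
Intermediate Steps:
Function('K')(E, m) = Mul(13, E)
V = -259 (V = Add(Mul(13, -12), Mul(-1, 103)) = Add(-156, -103) = -259)
Function('d')(x) = Pow(Add(-259, x), -1) (Function('d')(x) = Pow(Add(x, -259), -1) = Pow(Add(-259, x), -1))
Add(Mul(Function('d')(-1117), Pow(-4420473, -1)), Mul(u, Pow(-368742, -1))) = Add(Mul(Pow(Add(-259, -1117), -1), Pow(-4420473, -1)), Mul(1196688, Pow(-368742, -1))) = Add(Mul(Pow(-1376, -1), Rational(-1, 4420473)), Mul(1196688, Rational(-1, 368742))) = Add(Mul(Rational(-1, 1376), Rational(-1, 4420473)), Rational(-199448, 61457)) = Add(Rational(1, 6082570848), Rational(-199448, 61457)) = Rational(-1213156590430447, 373816556605536)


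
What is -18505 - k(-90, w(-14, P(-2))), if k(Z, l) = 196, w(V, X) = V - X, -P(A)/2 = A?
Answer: -18701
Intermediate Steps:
P(A) = -2*A
-18505 - k(-90, w(-14, P(-2))) = -18505 - 1*196 = -18505 - 196 = -18701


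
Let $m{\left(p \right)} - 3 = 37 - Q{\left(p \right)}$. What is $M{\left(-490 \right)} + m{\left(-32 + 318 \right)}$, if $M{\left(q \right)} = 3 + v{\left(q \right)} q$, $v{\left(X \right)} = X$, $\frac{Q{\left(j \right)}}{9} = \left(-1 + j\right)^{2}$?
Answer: $-490882$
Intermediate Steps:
$Q{\left(j \right)} = 9 \left(-1 + j\right)^{2}$
$M{\left(q \right)} = 3 + q^{2}$ ($M{\left(q \right)} = 3 + q q = 3 + q^{2}$)
$m{\left(p \right)} = 40 - 9 \left(-1 + p\right)^{2}$ ($m{\left(p \right)} = 3 - \left(-37 + 9 \left(-1 + p\right)^{2}\right) = 40 - 9 \left(-1 + p\right)^{2}$)
$M{\left(-490 \right)} + m{\left(-32 + 318 \right)} = \left(3 + \left(-490\right)^{2}\right) + \left(40 - 9 \left(-1 + \left(-32 + 318\right)\right)^{2}\right) = \left(3 + 240100\right) + \left(40 - 9 \left(-1 + 286\right)^{2}\right) = 240103 + \left(40 - 9 \cdot 285^{2}\right) = 240103 + \left(40 - 731025\right) = 240103 - 730985 = -490882$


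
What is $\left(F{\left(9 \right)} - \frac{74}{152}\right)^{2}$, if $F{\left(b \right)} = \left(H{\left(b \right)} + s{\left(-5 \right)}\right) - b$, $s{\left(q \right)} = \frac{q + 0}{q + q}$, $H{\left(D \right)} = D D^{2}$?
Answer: $\frac{2994387841}{5776} \approx 5.1842 \cdot 10^{5}$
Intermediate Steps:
$H{\left(D \right)} = D^{3}$
$s{\left(q \right)} = \frac{1}{2}$ ($s{\left(q \right)} = \frac{q}{2 q} = q \frac{1}{2 q} = \frac{1}{2}$)
$F{\left(b \right)} = \frac{1}{2} + b^{3} - b$ ($F{\left(b \right)} = \left(b^{3} + \frac{1}{2}\right) - b = \left(\frac{1}{2} + b^{3}\right) - b = \frac{1}{2} + b^{3} - b$)
$\left(F{\left(9 \right)} - \frac{74}{152}\right)^{2} = \left(\left(\frac{1}{2} + 9^{3} - 9\right) - \frac{74}{152}\right)^{2} = \left(\left(\frac{1}{2} + 729 - 9\right) - \frac{37}{76}\right)^{2} = \left(\frac{1441}{2} - \frac{37}{76}\right)^{2} = \left(\frac{54721}{76}\right)^{2} = \frac{2994387841}{5776}$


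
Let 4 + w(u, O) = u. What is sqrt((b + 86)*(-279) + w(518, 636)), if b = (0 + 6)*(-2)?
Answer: 2*I*sqrt(5033) ≈ 141.89*I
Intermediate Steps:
w(u, O) = -4 + u
b = -12 (b = 6*(-2) = -12)
sqrt((b + 86)*(-279) + w(518, 636)) = sqrt((-12 + 86)*(-279) + (-4 + 518)) = sqrt(74*(-279) + 514) = sqrt(-20646 + 514) = sqrt(-20132) = 2*I*sqrt(5033)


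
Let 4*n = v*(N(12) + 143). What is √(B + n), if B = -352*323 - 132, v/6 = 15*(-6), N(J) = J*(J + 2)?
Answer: I*√155813 ≈ 394.73*I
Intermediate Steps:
N(J) = J*(2 + J)
v = -540 (v = 6*(15*(-6)) = 6*(-90) = -540)
B = -113828 (B = -113696 - 132 = -113828)
n = -41985 (n = (-540*(12*(2 + 12) + 143))/4 = (-540*(12*14 + 143))/4 = (-540*(168 + 143))/4 = (-540*311)/4 = (¼)*(-167940) = -41985)
√(B + n) = √(-113828 - 41985) = √(-155813) = I*√155813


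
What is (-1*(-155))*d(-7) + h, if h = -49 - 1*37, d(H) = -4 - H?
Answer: 379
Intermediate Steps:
h = -86 (h = -49 - 37 = -86)
(-1*(-155))*d(-7) + h = (-1*(-155))*(-4 - 1*(-7)) - 86 = 155*(-4 + 7) - 86 = 155*3 - 86 = 465 - 86 = 379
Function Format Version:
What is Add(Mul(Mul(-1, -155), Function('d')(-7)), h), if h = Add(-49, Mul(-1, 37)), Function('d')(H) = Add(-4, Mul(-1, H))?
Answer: 379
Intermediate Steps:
h = -86 (h = Add(-49, -37) = -86)
Add(Mul(Mul(-1, -155), Function('d')(-7)), h) = Add(Mul(Mul(-1, -155), Add(-4, Mul(-1, -7))), -86) = Add(Mul(155, Add(-4, 7)), -86) = Add(Mul(155, 3), -86) = Add(465, -86) = 379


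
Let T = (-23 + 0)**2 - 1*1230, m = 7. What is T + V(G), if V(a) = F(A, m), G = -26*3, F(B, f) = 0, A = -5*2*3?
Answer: -701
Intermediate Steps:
A = -30 (A = -10*3 = -30)
G = -78
V(a) = 0
T = -701 (T = (-23)**2 - 1230 = 529 - 1230 = -701)
T + V(G) = -701 + 0 = -701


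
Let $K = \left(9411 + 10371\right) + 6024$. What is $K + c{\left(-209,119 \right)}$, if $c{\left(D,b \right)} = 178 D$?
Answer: $-11396$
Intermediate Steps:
$K = 25806$ ($K = 19782 + 6024 = 25806$)
$K + c{\left(-209,119 \right)} = 25806 + 178 \left(-209\right) = 25806 - 37202 = -11396$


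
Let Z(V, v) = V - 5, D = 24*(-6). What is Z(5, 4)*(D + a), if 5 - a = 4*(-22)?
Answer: 0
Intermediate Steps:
a = 93 (a = 5 - 4*(-22) = 5 - 1*(-88) = 5 + 88 = 93)
D = -144
Z(V, v) = -5 + V
Z(5, 4)*(D + a) = (-5 + 5)*(-144 + 93) = 0*(-51) = 0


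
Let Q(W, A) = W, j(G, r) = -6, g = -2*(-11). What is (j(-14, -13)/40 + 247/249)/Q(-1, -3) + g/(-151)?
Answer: -742703/751980 ≈ -0.98766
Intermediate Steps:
g = 22
(j(-14, -13)/40 + 247/249)/Q(-1, -3) + g/(-151) = (-6/40 + 247/249)/(-1) + 22/(-151) = (-6*1/40 + 247*(1/249))*(-1) + 22*(-1/151) = (-3/20 + 247/249)*(-1) - 22/151 = (4193/4980)*(-1) - 22/151 = -4193/4980 - 22/151 = -742703/751980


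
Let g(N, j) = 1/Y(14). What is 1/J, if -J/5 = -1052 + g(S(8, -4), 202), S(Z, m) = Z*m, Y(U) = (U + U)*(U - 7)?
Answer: 196/1030955 ≈ 0.00019012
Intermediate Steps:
Y(U) = 2*U*(-7 + U) (Y(U) = (2*U)*(-7 + U) = 2*U*(-7 + U))
g(N, j) = 1/196 (g(N, j) = 1/(2*14*(-7 + 14)) = 1/(2*14*7) = 1/196)
J = 1030955/196 (J = -5*(-1052 + 1/196) = -5*(-206191/196) = 1030955/196 ≈ 5260.0)
1/J = 1/(1030955/196) = 196/1030955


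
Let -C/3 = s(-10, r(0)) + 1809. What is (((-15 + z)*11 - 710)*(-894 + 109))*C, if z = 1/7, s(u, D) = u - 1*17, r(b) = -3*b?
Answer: -25658073540/7 ≈ -3.6654e+9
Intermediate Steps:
s(u, D) = -17 + u (s(u, D) = u - 17 = -17 + u)
z = ⅐ ≈ 0.14286
C = -5346 (C = -3*((-17 - 10) + 1809) = -3*(-27 + 1809) = -3*1782 = -5346)
(((-15 + z)*11 - 710)*(-894 + 109))*C = (((-15 + ⅐)*11 - 710)*(-894 + 109))*(-5346) = ((-104/7*11 - 710)*(-785))*(-5346) = ((-1144/7 - 710)*(-785))*(-5346) = -6114/7*(-785)*(-5346) = (4799490/7)*(-5346) = -25658073540/7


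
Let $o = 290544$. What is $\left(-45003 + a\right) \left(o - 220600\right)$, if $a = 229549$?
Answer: $12907885424$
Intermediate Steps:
$\left(-45003 + a\right) \left(o - 220600\right) = \left(-45003 + 229549\right) \left(290544 - 220600\right) = 184546 \cdot 69944 = 12907885424$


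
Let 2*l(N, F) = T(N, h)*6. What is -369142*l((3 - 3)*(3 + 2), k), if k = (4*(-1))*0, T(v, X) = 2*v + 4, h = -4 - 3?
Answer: -4429704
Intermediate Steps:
h = -7
T(v, X) = 4 + 2*v
k = 0 (k = -4*0 = 0)
l(N, F) = 12 + 6*N (l(N, F) = ((4 + 2*N)*6)/2 = (24 + 12*N)/2 = 12 + 6*N)
-369142*l((3 - 3)*(3 + 2), k) = -369142*(12 + 6*((3 - 3)*(3 + 2))) = -369142*(12 + 6*(0*5)) = -369142*(12 + 6*0) = -369142*(12 + 0) = -369142*12 = -4429704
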